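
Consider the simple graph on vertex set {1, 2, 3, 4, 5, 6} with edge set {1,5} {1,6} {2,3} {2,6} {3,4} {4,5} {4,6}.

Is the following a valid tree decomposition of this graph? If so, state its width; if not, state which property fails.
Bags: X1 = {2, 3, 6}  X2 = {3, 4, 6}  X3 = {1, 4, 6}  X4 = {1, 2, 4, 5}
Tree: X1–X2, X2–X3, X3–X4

No — bags containing vertex 2 are not connected in the tree.

A tree decomposition must satisfy three properties: every vertex lies in some bag; for every edge, both endpoints lie together in some bag; and for every vertex, the bags containing it form a connected subtree. Here bags containing vertex 2 are not connected in the tree, so the decomposition is invalid.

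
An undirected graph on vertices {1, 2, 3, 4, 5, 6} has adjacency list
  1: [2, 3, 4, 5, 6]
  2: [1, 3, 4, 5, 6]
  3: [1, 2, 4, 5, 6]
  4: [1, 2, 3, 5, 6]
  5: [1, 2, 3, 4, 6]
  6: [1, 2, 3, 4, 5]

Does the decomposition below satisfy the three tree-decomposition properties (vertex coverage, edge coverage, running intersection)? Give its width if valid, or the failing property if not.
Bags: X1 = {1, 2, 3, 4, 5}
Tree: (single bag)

A tree decomposition must satisfy three properties: every vertex lies in some bag; for every edge, both endpoints lie together in some bag; and for every vertex, the bags containing it form a connected subtree. Here vertex 6 appears in no bag, so the decomposition is invalid.

No — vertex 6 appears in no bag.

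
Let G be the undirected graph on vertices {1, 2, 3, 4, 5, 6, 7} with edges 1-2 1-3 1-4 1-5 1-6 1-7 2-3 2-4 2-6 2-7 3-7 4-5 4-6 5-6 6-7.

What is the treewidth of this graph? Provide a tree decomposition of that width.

Treewidth 3.
One optimal decomposition is:
Bags: B1 = {1, 2, 3, 7}  B2 = {1, 2, 6, 7}  B3 = {1, 2, 4, 6}  B4 = {1, 4, 5, 6}
Tree: B1–B2, B2–B3, B3–B4

The largest bag has 4 vertices, giving width 3; this decomposition certifies tw(G) ≤ 3. For the lower bound, the 4 vertices {1, 2, 3, 7} are pairwise adjacent, and any tree decomposition puts a clique entirely inside one bag — forcing width ≥ 3. Combining the bounds, tw(G) = 3.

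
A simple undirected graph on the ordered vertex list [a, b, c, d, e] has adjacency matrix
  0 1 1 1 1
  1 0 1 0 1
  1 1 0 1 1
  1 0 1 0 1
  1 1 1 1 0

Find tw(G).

3

A width-3 tree decomposition is:
Bags: B1 = {a, c, d, e}  B2 = {a, b, c, e}
Tree: B1–B2
Every bag has size at most 4, so the width is 4 − 1 = 3 and tw(G) ≤ 3. For the lower bound, the 4 vertices {a, c, d, e} are pairwise adjacent, and any tree decomposition puts a clique entirely inside one bag — forcing width ≥ 3. Therefore the treewidth is 3.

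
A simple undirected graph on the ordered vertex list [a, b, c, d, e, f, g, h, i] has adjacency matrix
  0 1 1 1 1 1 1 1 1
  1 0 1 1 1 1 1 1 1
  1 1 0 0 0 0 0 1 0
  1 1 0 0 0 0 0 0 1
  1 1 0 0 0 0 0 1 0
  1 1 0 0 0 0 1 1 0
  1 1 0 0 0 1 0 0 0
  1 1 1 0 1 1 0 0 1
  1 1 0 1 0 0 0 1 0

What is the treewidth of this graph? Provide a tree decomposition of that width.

Treewidth 3.
Bags: B1 = {a, b, h, i}  B2 = {a, b, c, h}  B3 = {a, b, f, h}  B4 = {a, b, e, h}  B5 = {a, b, d, i}  B6 = {a, b, f, g}
Tree: B1–B2, B1–B3, B3–B4, B1–B5, B3–B6

The largest bag has 4 vertices, giving width 3; this decomposition certifies tw(G) ≤ 3. Conversely, {a, b, d, i} is a clique of size 4, and the vertices of any clique must share a bag in every tree decomposition; so some bag has ≥ 4 vertices and tw(G) ≥ 3. Hence tw(G) = 3 exactly.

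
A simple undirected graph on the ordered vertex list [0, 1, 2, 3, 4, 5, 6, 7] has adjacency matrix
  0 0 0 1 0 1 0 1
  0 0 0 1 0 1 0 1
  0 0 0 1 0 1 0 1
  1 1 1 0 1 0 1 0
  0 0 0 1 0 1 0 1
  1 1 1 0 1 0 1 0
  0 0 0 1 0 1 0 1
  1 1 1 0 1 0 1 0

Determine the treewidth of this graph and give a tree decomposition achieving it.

Each bag holds 4 vertices, so the decomposition has width 3, which upper-bounds the treewidth. For the lower bound: the 4 vertex sets {3,6}, {0,5}, {7}, {2} are disjoint, each induces a connected subgraph, and every pair is joined by at least one edge of G. Contracting each set to a single vertex therefore yields K_{4} as a minor, and since treewidth is minor-monotone, tw(G) ≥ tw(K_{4}) = 3. Combining the bounds, tw(G) = 3.

Treewidth 3.
Bags: B1 = {3, 5, 6, 7}  B2 = {0, 3, 5, 7}  B3 = {2, 3, 5, 7}  B4 = {3, 4, 5, 7}  B5 = {1, 3, 5, 7}
Tree: B1–B2, B2–B3, B3–B4, B4–B5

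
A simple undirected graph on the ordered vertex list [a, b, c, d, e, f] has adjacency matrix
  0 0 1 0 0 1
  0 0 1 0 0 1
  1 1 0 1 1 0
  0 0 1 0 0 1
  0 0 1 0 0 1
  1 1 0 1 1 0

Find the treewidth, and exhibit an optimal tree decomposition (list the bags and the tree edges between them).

The largest bag has 3 vertices, giving width 2; this decomposition certifies tw(G) ≤ 2. For the lower bound, G contains the cycle c–a–f–d–c, so G is not a forest; only forests have treewidth ≤ 1, hence tw(G) ≥ 2. Therefore the treewidth is 2.

Treewidth 2.
One such decomposition:
Bags: B1 = {a, c, f}  B2 = {c, d, f}  B3 = {b, c, f}  B4 = {c, e, f}
Tree: B1–B2, B2–B3, B3–B4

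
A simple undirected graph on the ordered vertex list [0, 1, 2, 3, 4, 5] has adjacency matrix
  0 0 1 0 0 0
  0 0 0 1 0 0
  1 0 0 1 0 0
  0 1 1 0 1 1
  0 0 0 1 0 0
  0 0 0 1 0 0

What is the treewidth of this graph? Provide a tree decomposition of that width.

Each bag holds 2 vertices, so the decomposition has width 1, which upper-bounds the treewidth. Since G has at least one edge (e.g. 0–2), it is not an edgeless graph, so tw(G) ≥ 1. Combining the bounds, tw(G) = 1.

Treewidth 1.
One such decomposition:
Bags: B1 = {0, 2}  B2 = {2, 3}  B3 = {3, 5}  B4 = {1, 3}  B5 = {3, 4}
Tree: B1–B2, B2–B3, B2–B4, B4–B5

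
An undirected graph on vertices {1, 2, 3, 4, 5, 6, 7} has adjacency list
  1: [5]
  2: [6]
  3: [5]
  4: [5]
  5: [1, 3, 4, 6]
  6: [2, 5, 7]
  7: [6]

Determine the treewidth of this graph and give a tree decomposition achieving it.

The largest bag has 2 vertices, giving width 1; this decomposition certifies tw(G) ≤ 1. Since G has at least one edge (e.g. 6–5), it is not an edgeless graph, so tw(G) ≥ 1. Hence tw(G) = 1 exactly.

Treewidth 1.
Bags: B1 = {5, 6}  B2 = {2, 6}  B3 = {4, 5}  B4 = {3, 5}  B5 = {6, 7}  B6 = {1, 5}
Tree: B1–B2, B1–B3, B1–B4, B2–B5, B3–B6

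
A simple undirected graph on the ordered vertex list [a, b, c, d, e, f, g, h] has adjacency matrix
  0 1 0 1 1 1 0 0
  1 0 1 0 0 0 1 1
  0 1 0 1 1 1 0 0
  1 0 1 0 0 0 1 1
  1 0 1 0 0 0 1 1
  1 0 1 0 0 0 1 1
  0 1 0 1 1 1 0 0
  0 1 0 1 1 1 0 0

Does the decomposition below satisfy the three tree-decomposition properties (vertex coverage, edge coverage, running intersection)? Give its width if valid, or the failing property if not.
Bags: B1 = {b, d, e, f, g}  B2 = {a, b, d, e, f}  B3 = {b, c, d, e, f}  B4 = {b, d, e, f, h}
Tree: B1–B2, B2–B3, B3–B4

Checking the three conditions: (i) the bags cover all of {a, b, c, d, e, f, g, h}; (ii) for each edge, some bag contains both endpoints; (iii) the bags containing any fixed vertex form a subtree. All hold, so the decomposition is valid with width 5 − 1 = 4.

Yes; width 4.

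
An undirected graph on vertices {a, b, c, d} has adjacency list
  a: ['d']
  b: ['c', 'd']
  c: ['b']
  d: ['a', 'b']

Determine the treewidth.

1

A width-1 tree decomposition is:
Bags: B1 = {a, d}  B2 = {b, d}  B3 = {b, c}
Tree: B1–B2, B2–B3
The largest bag has 2 vertices, giving width 1; this decomposition certifies tw(G) ≤ 1. Any graph with an edge has treewidth ≥ 1, and G has the edge a–d. Combining the bounds, tw(G) = 1.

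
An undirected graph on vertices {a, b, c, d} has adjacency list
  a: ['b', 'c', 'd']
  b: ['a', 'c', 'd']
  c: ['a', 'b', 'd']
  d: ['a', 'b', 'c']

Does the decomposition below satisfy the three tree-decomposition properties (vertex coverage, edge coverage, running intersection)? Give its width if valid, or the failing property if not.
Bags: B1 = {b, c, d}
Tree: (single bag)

No — vertex a appears in no bag.

A tree decomposition must satisfy three properties: every vertex lies in some bag; for every edge, both endpoints lie together in some bag; and for every vertex, the bags containing it form a connected subtree. Here vertex a appears in no bag, so the decomposition is invalid.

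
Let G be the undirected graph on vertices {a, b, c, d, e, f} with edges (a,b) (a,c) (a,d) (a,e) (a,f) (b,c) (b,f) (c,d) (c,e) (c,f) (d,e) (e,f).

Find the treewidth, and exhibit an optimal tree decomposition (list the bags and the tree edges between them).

Treewidth 3.
Bags: B1 = {a, c, d, e}  B2 = {a, c, e, f}  B3 = {a, b, c, f}
Tree: B1–B2, B2–B3

Each bag holds 4 vertices, so the decomposition has width 3, which upper-bounds the treewidth. For the lower bound, the 4 vertices {a, c, d, e} are pairwise adjacent, and any tree decomposition puts a clique entirely inside one bag — forcing width ≥ 3. Combining the bounds, tw(G) = 3.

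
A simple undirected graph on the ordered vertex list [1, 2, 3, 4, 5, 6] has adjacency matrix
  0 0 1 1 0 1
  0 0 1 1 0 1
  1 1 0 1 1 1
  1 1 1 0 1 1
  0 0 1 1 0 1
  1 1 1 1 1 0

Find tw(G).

A width-3 tree decomposition is:
Bags: B1 = {1, 3, 4, 6}  B2 = {2, 3, 4, 6}  B3 = {3, 4, 5, 6}
Tree: B1–B2, B2–B3
The largest bag has 4 vertices, giving width 3; this decomposition certifies tw(G) ≤ 3. On the other hand G contains the 4-clique {1, 3, 4, 6}. A clique must lie in a single bag of any decomposition, so no decomposition can have width below 3. Hence tw(G) = 3 exactly.

3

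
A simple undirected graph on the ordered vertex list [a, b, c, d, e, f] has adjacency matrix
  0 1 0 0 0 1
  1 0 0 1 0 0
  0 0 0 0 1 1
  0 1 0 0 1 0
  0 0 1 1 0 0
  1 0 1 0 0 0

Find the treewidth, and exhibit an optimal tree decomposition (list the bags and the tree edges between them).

Every bag has size at most 3, so the width is 3 − 1 = 2 and tw(G) ≤ 2. For the lower bound, G contains the cycle e–d–b–a–f–c–e, so G is not a forest; only forests have treewidth ≤ 1, hence tw(G) ≥ 2. Therefore the treewidth is 2.

Treewidth 2.
One optimal decomposition is:
Bags: B1 = {b, d, e}  B2 = {a, b, e}  B3 = {a, e, f}  B4 = {c, e, f}
Tree: B1–B2, B2–B3, B3–B4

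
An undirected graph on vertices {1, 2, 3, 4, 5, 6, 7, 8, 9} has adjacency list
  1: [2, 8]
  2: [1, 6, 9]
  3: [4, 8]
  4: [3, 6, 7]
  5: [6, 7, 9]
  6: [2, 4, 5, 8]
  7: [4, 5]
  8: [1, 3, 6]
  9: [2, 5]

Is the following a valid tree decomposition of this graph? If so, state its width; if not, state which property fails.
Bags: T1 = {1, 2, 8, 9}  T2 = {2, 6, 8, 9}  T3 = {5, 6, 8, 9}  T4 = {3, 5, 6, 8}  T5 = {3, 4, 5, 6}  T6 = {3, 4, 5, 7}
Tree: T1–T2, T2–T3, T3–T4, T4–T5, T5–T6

Vertex coverage: the bags together contain {1, 2, 3, 4, 5, 6, 7, 8, 9}, the full vertex set. Edge coverage: each edge of G has both endpoints in at least one bag. Running intersection: for every vertex, the bags containing it form a connected subtree. All three properties hold, so this is a valid tree decomposition of width max|bag| − 1 = 3, and hence tw(G) ≤ 3.

Yes; width 3.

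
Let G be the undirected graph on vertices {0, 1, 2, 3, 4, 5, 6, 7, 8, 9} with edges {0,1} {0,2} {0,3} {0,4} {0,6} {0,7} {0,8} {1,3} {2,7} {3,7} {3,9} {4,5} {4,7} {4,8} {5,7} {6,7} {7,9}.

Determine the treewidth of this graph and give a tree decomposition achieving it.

Treewidth 2.
One optimal decomposition is:
Bags: B1 = {0, 3, 7}  B2 = {0, 4, 7}  B3 = {3, 7, 9}  B4 = {0, 6, 7}  B5 = {0, 2, 7}  B6 = {0, 4, 8}  B7 = {4, 5, 7}  B8 = {0, 1, 3}
Tree: B1–B2, B1–B3, B1–B4, B1–B5, B2–B6, B2–B7, B1–B8

Every bag has size at most 3, so the width is 3 − 1 = 2 and tw(G) ≤ 2. For the lower bound, the 3 vertices {0, 4, 8} are pairwise adjacent, and any tree decomposition puts a clique entirely inside one bag — forcing width ≥ 2. Combining the bounds, tw(G) = 2.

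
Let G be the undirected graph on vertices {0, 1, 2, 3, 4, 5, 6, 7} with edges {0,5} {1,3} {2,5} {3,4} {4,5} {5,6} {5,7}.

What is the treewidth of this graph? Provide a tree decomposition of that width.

Each bag holds 2 vertices, so the decomposition has width 1, which upper-bounds the treewidth. Since G has at least one edge (e.g. 4–5), it is not an edgeless graph, so tw(G) ≥ 1. Hence tw(G) = 1 exactly.

Treewidth 1.
Bags: B1 = {4, 5}  B2 = {3, 4}  B3 = {5, 7}  B4 = {2, 5}  B5 = {5, 6}  B6 = {0, 5}  B7 = {1, 3}
Tree: B1–B2, B1–B3, B1–B4, B3–B5, B4–B6, B2–B7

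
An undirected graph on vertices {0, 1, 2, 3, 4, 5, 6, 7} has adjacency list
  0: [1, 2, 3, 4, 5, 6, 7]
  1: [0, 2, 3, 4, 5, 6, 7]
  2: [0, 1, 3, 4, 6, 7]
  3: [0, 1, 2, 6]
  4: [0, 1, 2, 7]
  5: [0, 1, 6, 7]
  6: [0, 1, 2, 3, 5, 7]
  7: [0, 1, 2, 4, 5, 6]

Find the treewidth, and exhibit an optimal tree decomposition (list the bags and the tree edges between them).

The largest bag has 5 vertices, giving width 4; this decomposition certifies tw(G) ≤ 4. For the lower bound, the 5 vertices {0, 1, 2, 4, 7} are pairwise adjacent, and any tree decomposition puts a clique entirely inside one bag — forcing width ≥ 4. Hence tw(G) = 4 exactly.

Treewidth 4.
Bags: B1 = {0, 1, 5, 6, 7}  B2 = {0, 1, 2, 6, 7}  B3 = {0, 1, 2, 4, 7}  B4 = {0, 1, 2, 3, 6}
Tree: B1–B2, B2–B3, B2–B4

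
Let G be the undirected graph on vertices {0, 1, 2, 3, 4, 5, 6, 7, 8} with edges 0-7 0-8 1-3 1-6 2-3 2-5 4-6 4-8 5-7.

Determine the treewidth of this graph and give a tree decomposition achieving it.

Treewidth 2.
One optimal decomposition is:
Bags: B1 = {2, 3, 5}  B2 = {1, 3, 5}  B3 = {1, 5, 6}  B4 = {4, 5, 6}  B5 = {4, 5, 8}  B6 = {0, 5, 8}  B7 = {0, 5, 7}
Tree: B1–B2, B2–B3, B3–B4, B4–B5, B5–B6, B6–B7

Each bag holds 3 vertices, so the decomposition has width 2, which upper-bounds the treewidth. The edges 5–2–3–1–6–4–8–0–7–5 form a cycle, so G is not a tree and its treewidth is at least 2. The upper and lower bounds meet at 2, so that is the treewidth.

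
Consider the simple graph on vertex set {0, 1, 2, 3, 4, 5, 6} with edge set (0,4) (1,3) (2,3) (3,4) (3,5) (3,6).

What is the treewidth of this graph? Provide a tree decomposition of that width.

Treewidth 1.
Bags: B1 = {3, 4}  B2 = {0, 4}  B3 = {3, 5}  B4 = {1, 3}  B5 = {3, 6}  B6 = {2, 3}
Tree: B1–B2, B1–B3, B3–B4, B4–B5, B1–B6

Each bag holds 2 vertices, so the decomposition has width 1, which upper-bounds the treewidth. G has an edge, so its treewidth is at least 1. Hence tw(G) = 1 exactly.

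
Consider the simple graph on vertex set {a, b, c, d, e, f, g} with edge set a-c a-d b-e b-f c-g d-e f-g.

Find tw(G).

A width-2 tree decomposition is:
Bags: B1 = {b, d, e}  B2 = {a, b, d}  B3 = {a, b, c}  B4 = {b, c, g}  B5 = {b, f, g}
Tree: B1–B2, B2–B3, B3–B4, B4–B5
Every bag has size at most 3, so the width is 3 − 1 = 2 and tw(G) ≤ 2. Since b–e–d–a–c–g–f–b is a cycle in G, G is not acyclic. Forests are exactly the graphs of treewidth ≤ 1, so tw(G) ≥ 2. Hence tw(G) = 2 exactly.

2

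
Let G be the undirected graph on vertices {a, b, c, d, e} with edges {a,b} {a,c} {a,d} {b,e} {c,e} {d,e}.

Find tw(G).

2

A width-2 tree decomposition is:
Bags: B1 = {a, c, e}  B2 = {a, b, e}  B3 = {a, d, e}
Tree: B1–B2, B2–B3
Each bag holds 3 vertices, so the decomposition has width 2, which upper-bounds the treewidth. Since e–c–a–b–e is a cycle in G, G is not acyclic. Forests are exactly the graphs of treewidth ≤ 1, so tw(G) ≥ 2. Hence tw(G) = 2 exactly.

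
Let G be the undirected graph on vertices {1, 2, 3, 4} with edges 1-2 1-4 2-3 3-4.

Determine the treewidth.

A width-2 tree decomposition is:
Bags: B1 = {1, 2, 4}  B2 = {2, 3, 4}
Tree: B1–B2
The largest bag has 3 vertices, giving width 2; this decomposition certifies tw(G) ≤ 2. For the lower bound, G contains the cycle 2–1–4–3–2, so G is not a forest; only forests have treewidth ≤ 1, hence tw(G) ≥ 2. Combining the bounds, tw(G) = 2.

2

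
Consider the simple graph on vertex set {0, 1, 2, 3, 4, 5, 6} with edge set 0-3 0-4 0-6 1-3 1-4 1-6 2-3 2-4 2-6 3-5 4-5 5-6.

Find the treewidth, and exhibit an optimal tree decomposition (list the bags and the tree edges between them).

Treewidth 3.
One optimal decomposition is:
Bags: B1 = {3, 4, 5, 6}  B2 = {1, 3, 4, 6}  B3 = {2, 3, 4, 6}  B4 = {0, 3, 4, 6}
Tree: B1–B2, B2–B3, B3–B4

Every bag has size at most 4, so the width is 4 − 1 = 3 and tw(G) ≤ 3. For the lower bound: the 4 vertex sets {5,6}, {1,3}, {4}, {2} are disjoint, each induces a connected subgraph, and every pair is joined by at least one edge of G. Contracting each set to a single vertex therefore yields K_{4} as a minor, and since treewidth is minor-monotone, tw(G) ≥ tw(K_{4}) = 3. Combining the bounds, tw(G) = 3.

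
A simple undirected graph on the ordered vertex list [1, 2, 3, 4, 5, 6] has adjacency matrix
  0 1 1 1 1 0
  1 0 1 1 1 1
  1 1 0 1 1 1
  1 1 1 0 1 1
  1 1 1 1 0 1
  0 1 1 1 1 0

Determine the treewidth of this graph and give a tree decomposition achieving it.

Treewidth 4.
One such decomposition:
Bags: B1 = {1, 2, 3, 4, 5}  B2 = {2, 3, 4, 5, 6}
Tree: B1–B2

Each bag holds 5 vertices, so the decomposition has width 4, which upper-bounds the treewidth. Conversely, {1, 2, 3, 4, 5} is a clique of size 5, and the vertices of any clique must share a bag in every tree decomposition; so some bag has ≥ 5 vertices and tw(G) ≥ 4. Hence tw(G) = 4 exactly.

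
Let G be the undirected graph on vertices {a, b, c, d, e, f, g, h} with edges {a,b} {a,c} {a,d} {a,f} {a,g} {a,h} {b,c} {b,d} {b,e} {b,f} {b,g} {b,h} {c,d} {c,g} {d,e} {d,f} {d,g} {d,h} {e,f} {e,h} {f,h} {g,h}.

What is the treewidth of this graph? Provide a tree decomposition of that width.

Treewidth 4.
One such decomposition:
Bags: B1 = {a, b, d, f, h}  B2 = {a, b, d, g, h}  B3 = {b, d, e, f, h}  B4 = {a, b, c, d, g}
Tree: B1–B2, B1–B3, B2–B4

The largest bag has 5 vertices, giving width 4; this decomposition certifies tw(G) ≤ 4. On the other hand G contains the 5-clique {a, b, d, g, h}. A clique must lie in a single bag of any decomposition, so no decomposition can have width below 4. Combining the bounds, tw(G) = 4.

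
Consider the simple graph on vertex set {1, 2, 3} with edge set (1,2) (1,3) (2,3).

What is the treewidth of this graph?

A width-2 tree decomposition is:
Bags: B1 = {1, 2, 3}
Tree: (single bag)
A single bag containing all 3 vertices is trivially a valid decomposition of width 2. For the lower bound, the 3 vertices {1, 2, 3} are pairwise adjacent, and any tree decomposition puts a clique entirely inside one bag — forcing width ≥ 2. Hence tw(G) = 2 exactly.

2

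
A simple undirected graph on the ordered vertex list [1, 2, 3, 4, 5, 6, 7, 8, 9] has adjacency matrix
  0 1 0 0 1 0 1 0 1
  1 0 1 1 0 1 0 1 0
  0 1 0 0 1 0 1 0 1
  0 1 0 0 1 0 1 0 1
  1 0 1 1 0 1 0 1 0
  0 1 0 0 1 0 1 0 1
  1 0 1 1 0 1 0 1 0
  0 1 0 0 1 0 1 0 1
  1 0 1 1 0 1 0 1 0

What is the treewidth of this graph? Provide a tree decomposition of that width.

Treewidth 4.
Bags: B1 = {2, 3, 5, 7, 9}  B2 = {1, 2, 5, 7, 9}  B3 = {2, 4, 5, 7, 9}  B4 = {2, 5, 6, 7, 9}  B5 = {2, 5, 7, 8, 9}
Tree: B1–B2, B2–B3, B3–B4, B4–B5

Each bag holds 5 vertices, so the decomposition has width 4, which upper-bounds the treewidth. For the lower bound: the 5 vertex sets {2,3}, {1,5}, {4,9}, {7}, {6} are disjoint, each induces a connected subgraph, and every pair is joined by at least one edge of G. Contracting each set to a single vertex therefore yields K_{5} as a minor, and since treewidth is minor-monotone, tw(G) ≥ tw(K_{5}) = 4. The upper and lower bounds meet at 4, so that is the treewidth.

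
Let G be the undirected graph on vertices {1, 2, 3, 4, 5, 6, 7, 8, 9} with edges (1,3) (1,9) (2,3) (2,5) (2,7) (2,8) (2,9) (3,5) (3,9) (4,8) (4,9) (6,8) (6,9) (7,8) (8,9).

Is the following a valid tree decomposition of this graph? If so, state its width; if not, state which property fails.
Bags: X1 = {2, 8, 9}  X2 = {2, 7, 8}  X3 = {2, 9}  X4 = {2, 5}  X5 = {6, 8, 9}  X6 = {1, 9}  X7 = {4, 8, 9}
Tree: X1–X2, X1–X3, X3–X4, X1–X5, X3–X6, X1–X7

A tree decomposition must satisfy three properties: every vertex lies in some bag; for every edge, both endpoints lie together in some bag; and for every vertex, the bags containing it form a connected subtree. Here vertex 3 appears in no bag, so the decomposition is invalid.

No — vertex 3 appears in no bag.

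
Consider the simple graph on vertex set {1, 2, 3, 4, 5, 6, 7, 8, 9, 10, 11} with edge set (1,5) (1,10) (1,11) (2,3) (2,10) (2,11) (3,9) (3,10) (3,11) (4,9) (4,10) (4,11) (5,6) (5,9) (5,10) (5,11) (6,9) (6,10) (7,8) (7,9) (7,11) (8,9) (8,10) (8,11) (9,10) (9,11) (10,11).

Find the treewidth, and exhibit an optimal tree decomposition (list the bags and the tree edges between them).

Every bag has size at most 4, so the width is 4 − 1 = 3 and tw(G) ≤ 3. Conversely, {1, 5, 10, 11} is a clique of size 4, and the vertices of any clique must share a bag in every tree decomposition; so some bag has ≥ 4 vertices and tw(G) ≥ 3. Therefore the treewidth is 3.

Treewidth 3.
Bags: B1 = {8, 9, 10, 11}  B2 = {5, 9, 10, 11}  B3 = {5, 6, 9, 10}  B4 = {1, 5, 10, 11}  B5 = {7, 8, 9, 11}  B6 = {3, 9, 10, 11}  B7 = {2, 3, 10, 11}  B8 = {4, 9, 10, 11}
Tree: B1–B2, B2–B3, B2–B4, B1–B5, B1–B6, B6–B7, B1–B8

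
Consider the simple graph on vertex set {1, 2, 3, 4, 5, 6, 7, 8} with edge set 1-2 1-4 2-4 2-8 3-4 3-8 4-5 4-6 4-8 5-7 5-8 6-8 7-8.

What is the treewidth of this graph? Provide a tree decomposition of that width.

Treewidth 2.
One such decomposition:
Bags: B1 = {2, 4, 8}  B2 = {3, 4, 8}  B3 = {4, 5, 8}  B4 = {1, 2, 4}  B5 = {5, 7, 8}  B6 = {4, 6, 8}
Tree: B1–B2, B1–B3, B1–B4, B3–B5, B1–B6

Every bag has size at most 3, so the width is 3 − 1 = 2 and tw(G) ≤ 2. Conversely, {2, 4, 8} is a clique of size 3, and the vertices of any clique must share a bag in every tree decomposition; so some bag has ≥ 3 vertices and tw(G) ≥ 2. Therefore the treewidth is 2.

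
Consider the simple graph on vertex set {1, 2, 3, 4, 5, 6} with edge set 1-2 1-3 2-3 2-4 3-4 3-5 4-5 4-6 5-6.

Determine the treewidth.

A width-2 tree decomposition is:
Bags: B1 = {3, 4, 5}  B2 = {2, 3, 4}  B3 = {1, 2, 3}  B4 = {4, 5, 6}
Tree: B1–B2, B2–B3, B1–B4
Each bag holds 3 vertices, so the decomposition has width 2, which upper-bounds the treewidth. On the other hand G contains the 3-clique {1, 2, 3}. A clique must lie in a single bag of any decomposition, so no decomposition can have width below 2. Combining the bounds, tw(G) = 2.

2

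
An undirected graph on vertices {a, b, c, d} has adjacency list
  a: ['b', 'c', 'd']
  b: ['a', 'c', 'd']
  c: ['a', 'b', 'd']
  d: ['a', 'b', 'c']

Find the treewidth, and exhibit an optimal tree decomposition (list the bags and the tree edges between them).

With just one bag of size 4, the width is 4 − 1 = 3, so tw(G) ≤ 3. For the lower bound, the 4 vertices {a, b, c, d} are pairwise adjacent, and any tree decomposition puts a clique entirely inside one bag — forcing width ≥ 3. Combining the bounds, tw(G) = 3.

Treewidth 3.
Bags: B1 = {a, b, c, d}
Tree: (single bag)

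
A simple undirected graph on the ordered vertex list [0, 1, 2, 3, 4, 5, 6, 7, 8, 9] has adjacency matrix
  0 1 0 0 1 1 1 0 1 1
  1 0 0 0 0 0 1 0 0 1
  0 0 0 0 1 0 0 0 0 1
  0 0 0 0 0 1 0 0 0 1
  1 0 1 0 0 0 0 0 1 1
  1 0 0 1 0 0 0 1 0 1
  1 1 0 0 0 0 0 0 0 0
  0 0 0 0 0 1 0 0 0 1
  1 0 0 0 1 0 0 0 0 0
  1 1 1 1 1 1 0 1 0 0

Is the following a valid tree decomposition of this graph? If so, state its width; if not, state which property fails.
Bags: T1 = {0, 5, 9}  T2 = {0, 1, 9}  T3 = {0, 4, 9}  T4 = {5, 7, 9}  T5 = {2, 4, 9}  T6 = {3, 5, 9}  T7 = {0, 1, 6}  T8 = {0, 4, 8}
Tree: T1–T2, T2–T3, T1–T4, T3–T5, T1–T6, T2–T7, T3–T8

Checking the three conditions: (i) the bags cover all of {0, 1, 2, 3, 4, 5, 6, 7, 8, 9}; (ii) for each edge, some bag contains both endpoints; (iii) the bags containing any fixed vertex form a subtree. All hold, so the decomposition is valid with width 3 − 1 = 2.

Yes; width 2.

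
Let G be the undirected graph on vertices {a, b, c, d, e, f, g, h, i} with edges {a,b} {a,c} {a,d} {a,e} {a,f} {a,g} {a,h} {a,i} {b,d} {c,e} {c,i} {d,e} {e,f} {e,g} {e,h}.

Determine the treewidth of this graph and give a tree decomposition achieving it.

Every bag has size at most 3, so the width is 3 − 1 = 2 and tw(G) ≤ 2. On the other hand G contains the 3-clique {a, d, e}. A clique must lie in a single bag of any decomposition, so no decomposition can have width below 2. Combining the bounds, tw(G) = 2.

Treewidth 2.
Bags: B1 = {a, c, e}  B2 = {a, c, i}  B3 = {a, d, e}  B4 = {a, b, d}  B5 = {a, e, g}  B6 = {a, e, f}  B7 = {a, e, h}
Tree: B1–B2, B1–B3, B3–B4, B1–B5, B5–B6, B1–B7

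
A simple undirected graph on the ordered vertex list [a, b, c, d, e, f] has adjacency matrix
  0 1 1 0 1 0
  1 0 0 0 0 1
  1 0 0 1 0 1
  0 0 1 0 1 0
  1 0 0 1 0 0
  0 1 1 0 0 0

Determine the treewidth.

A width-2 tree decomposition is:
Bags: B1 = {c, d, e}  B2 = {a, c, e}  B3 = {a, c, f}  B4 = {a, b, f}
Tree: B1–B2, B2–B3, B3–B4
The largest bag has 3 vertices, giving width 2; this decomposition certifies tw(G) ≤ 2. Since d–e–a–c–d is a cycle in G, G is not acyclic. Forests are exactly the graphs of treewidth ≤ 1, so tw(G) ≥ 2. The upper and lower bounds meet at 2, so that is the treewidth.

2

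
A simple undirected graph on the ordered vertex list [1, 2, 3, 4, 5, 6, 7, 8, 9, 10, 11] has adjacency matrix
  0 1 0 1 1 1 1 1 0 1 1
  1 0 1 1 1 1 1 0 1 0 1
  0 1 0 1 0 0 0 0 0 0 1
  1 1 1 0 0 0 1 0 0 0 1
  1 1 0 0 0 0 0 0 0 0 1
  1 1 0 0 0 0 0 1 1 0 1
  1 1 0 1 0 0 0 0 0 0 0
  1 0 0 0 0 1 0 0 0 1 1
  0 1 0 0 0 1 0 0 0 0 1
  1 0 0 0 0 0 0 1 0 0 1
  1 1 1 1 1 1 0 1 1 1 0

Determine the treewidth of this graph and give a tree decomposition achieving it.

Each bag holds 4 vertices, so the decomposition has width 3, which upper-bounds the treewidth. For the lower bound, the 4 vertices {1, 8, 10, 11} are pairwise adjacent, and any tree decomposition puts a clique entirely inside one bag — forcing width ≥ 3. Combining the bounds, tw(G) = 3.

Treewidth 3.
Bags: B1 = {1, 2, 4, 11}  B2 = {1, 2, 6, 11}  B3 = {1, 6, 8, 11}  B4 = {2, 3, 4, 11}  B5 = {2, 6, 9, 11}  B6 = {1, 8, 10, 11}  B7 = {1, 2, 5, 11}  B8 = {1, 2, 4, 7}
Tree: B1–B2, B2–B3, B1–B4, B2–B5, B3–B6, B2–B7, B1–B8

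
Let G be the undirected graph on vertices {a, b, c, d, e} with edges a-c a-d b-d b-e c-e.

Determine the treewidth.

2

A width-2 tree decomposition is:
Bags: B1 = {b, c, e}  B2 = {a, b, c}  B3 = {a, b, d}
Tree: B1–B2, B2–B3
Each bag holds 3 vertices, so the decomposition has width 2, which upper-bounds the treewidth. Since b–e–c–a–d–b is a cycle in G, G is not acyclic. Forests are exactly the graphs of treewidth ≤ 1, so tw(G) ≥ 2. Combining the bounds, tw(G) = 2.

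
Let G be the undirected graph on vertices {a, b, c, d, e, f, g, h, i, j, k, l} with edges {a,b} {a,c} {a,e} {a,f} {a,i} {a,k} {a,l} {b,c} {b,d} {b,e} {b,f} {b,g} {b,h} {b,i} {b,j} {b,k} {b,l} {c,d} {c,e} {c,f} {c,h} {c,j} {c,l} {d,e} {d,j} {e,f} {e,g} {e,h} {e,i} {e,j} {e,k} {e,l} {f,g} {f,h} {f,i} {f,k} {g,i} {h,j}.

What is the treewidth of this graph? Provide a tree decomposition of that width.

Treewidth 4.
Bags: B1 = {a, b, c, e, f}  B2 = {b, c, e, f, h}  B3 = {a, b, e, f, i}  B4 = {b, e, f, g, i}  B5 = {a, b, e, f, k}  B6 = {b, c, e, h, j}  B7 = {a, b, c, e, l}  B8 = {b, c, d, e, j}
Tree: B1–B2, B1–B3, B3–B4, B3–B5, B2–B6, B1–B7, B6–B8

The largest bag has 5 vertices, giving width 4; this decomposition certifies tw(G) ≤ 4. Conversely, {b, c, d, e, j} is a clique of size 5, and the vertices of any clique must share a bag in every tree decomposition; so some bag has ≥ 5 vertices and tw(G) ≥ 4. The upper and lower bounds meet at 4, so that is the treewidth.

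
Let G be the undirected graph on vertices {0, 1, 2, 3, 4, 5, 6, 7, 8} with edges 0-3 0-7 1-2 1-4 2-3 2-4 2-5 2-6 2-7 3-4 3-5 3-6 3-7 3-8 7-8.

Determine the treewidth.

2

A width-2 tree decomposition is:
Bags: B1 = {2, 3, 7}  B2 = {2, 3, 4}  B3 = {2, 3, 6}  B4 = {2, 3, 5}  B5 = {0, 3, 7}  B6 = {3, 7, 8}  B7 = {1, 2, 4}
Tree: B1–B2, B2–B3, B3–B4, B1–B5, B1–B6, B2–B7
Every bag has size at most 3, so the width is 3 − 1 = 2 and tw(G) ≤ 2. For the lower bound, the 3 vertices {1, 2, 4} are pairwise adjacent, and any tree decomposition puts a clique entirely inside one bag — forcing width ≥ 2. The upper and lower bounds meet at 2, so that is the treewidth.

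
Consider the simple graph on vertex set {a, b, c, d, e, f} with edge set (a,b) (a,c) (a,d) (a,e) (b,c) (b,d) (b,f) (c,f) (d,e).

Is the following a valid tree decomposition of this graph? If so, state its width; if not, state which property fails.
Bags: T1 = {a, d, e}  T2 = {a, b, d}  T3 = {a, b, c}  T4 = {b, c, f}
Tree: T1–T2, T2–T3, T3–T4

Every vertex of G appears in some bag (union = {a, b, c, d, e, f}); every edge is covered by a bag; and for each vertex v the set of bags containing v is connected in the bag tree. The decomposition is therefore valid. The largest bag has 3 vertices, so the width is 2.

Yes; width 2.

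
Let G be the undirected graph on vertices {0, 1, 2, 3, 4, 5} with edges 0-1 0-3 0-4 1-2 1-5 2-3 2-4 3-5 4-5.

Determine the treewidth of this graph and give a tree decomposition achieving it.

Treewidth 3.
One optimal decomposition is:
Bags: B1 = {0, 1, 2, 5}  B2 = {0, 2, 3, 5}  B3 = {0, 2, 4, 5}
Tree: B1–B2, B2–B3

The largest bag has 4 vertices, giving width 3; this decomposition certifies tw(G) ≤ 3. For the lower bound: the 4 vertex sets {1,2}, {3,5}, {0}, {4} are disjoint, each induces a connected subgraph, and every pair is joined by at least one edge of G. Contracting each set to a single vertex therefore yields K_{4} as a minor, and since treewidth is minor-monotone, tw(G) ≥ tw(K_{4}) = 3. The upper and lower bounds meet at 3, so that is the treewidth.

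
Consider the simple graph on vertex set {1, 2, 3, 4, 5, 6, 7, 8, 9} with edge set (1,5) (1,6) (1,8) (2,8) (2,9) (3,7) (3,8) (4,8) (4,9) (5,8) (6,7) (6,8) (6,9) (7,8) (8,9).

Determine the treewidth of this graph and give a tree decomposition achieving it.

Every bag has size at most 3, so the width is 3 − 1 = 2 and tw(G) ≤ 2. On the other hand G contains the 3-clique {2, 8, 9}. A clique must lie in a single bag of any decomposition, so no decomposition can have width below 2. Hence tw(G) = 2 exactly.

Treewidth 2.
One such decomposition:
Bags: B1 = {6, 7, 8}  B2 = {6, 8, 9}  B3 = {2, 8, 9}  B4 = {3, 7, 8}  B5 = {4, 8, 9}  B6 = {1, 6, 8}  B7 = {1, 5, 8}
Tree: B1–B2, B2–B3, B1–B4, B2–B5, B1–B6, B6–B7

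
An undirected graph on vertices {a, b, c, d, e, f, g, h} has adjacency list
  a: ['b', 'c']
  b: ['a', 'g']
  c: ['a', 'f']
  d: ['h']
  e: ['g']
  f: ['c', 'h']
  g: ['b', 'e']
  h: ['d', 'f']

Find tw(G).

A width-1 tree decomposition is:
Bags: B1 = {d, h}  B2 = {f, h}  B3 = {c, f}  B4 = {a, c}  B5 = {a, b}  B6 = {b, g}  B7 = {e, g}
Tree: B1–B2, B2–B3, B3–B4, B4–B5, B5–B6, B6–B7
Every bag has size at most 2, so the width is 2 − 1 = 1 and tw(G) ≤ 1. Any graph with an edge has treewidth ≥ 1, and G has the edge d–h. Therefore the treewidth is 1.

1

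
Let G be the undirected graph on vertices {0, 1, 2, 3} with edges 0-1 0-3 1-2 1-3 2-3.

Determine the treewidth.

A width-2 tree decomposition is:
Bags: B1 = {0, 1, 3}  B2 = {1, 2, 3}
Tree: B1–B2
The largest bag has 3 vertices, giving width 2; this decomposition certifies tw(G) ≤ 2. On the other hand G contains the 3-clique {0, 1, 3}. A clique must lie in a single bag of any decomposition, so no decomposition can have width below 2. Combining the bounds, tw(G) = 2.

2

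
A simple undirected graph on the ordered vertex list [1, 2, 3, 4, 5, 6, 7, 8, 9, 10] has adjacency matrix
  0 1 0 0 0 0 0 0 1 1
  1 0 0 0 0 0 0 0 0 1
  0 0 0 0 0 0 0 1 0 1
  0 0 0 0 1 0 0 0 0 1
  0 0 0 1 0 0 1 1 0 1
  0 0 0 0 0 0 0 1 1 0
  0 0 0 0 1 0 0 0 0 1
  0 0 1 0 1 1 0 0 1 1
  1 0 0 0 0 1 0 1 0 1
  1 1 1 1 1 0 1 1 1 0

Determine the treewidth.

A width-2 tree decomposition is:
Bags: B1 = {8, 9, 10}  B2 = {1, 9, 10}  B3 = {5, 8, 10}  B4 = {6, 8, 9}  B5 = {5, 7, 10}  B6 = {3, 8, 10}  B7 = {4, 5, 10}  B8 = {1, 2, 10}
Tree: B1–B2, B1–B3, B1–B4, B3–B5, B1–B6, B3–B7, B2–B8
Every bag has size at most 3, so the width is 3 − 1 = 2 and tw(G) ≤ 2. Conversely, {1, 9, 10} is a clique of size 3, and the vertices of any clique must share a bag in every tree decomposition; so some bag has ≥ 3 vertices and tw(G) ≥ 2. Combining the bounds, tw(G) = 2.

2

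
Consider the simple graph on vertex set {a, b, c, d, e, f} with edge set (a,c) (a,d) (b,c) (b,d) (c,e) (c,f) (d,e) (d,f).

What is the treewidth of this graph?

2

A width-2 tree decomposition is:
Bags: B1 = {a, c, d}  B2 = {b, c, d}  B3 = {c, d, f}  B4 = {c, d, e}
Tree: B1–B2, B2–B3, B3–B4
The largest bag has 3 vertices, giving width 2; this decomposition certifies tw(G) ≤ 2. For the lower bound, G contains the cycle a–c–b–d–a, so G is not a forest; only forests have treewidth ≤ 1, hence tw(G) ≥ 2. Combining the bounds, tw(G) = 2.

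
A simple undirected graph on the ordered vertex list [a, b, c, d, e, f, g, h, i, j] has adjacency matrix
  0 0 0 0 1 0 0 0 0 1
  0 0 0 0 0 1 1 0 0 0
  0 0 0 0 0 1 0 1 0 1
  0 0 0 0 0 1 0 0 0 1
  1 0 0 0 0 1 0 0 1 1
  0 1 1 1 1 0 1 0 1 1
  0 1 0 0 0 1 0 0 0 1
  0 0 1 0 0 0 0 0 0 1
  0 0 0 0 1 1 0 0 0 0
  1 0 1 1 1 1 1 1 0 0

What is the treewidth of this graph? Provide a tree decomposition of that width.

The largest bag has 3 vertices, giving width 2; this decomposition certifies tw(G) ≤ 2. For the lower bound, the 3 vertices {a, e, j} are pairwise adjacent, and any tree decomposition puts a clique entirely inside one bag — forcing width ≥ 2. Therefore the treewidth is 2.

Treewidth 2.
One such decomposition:
Bags: B1 = {e, f, j}  B2 = {f, g, j}  B3 = {d, f, j}  B4 = {a, e, j}  B5 = {c, f, j}  B6 = {c, h, j}  B7 = {b, f, g}  B8 = {e, f, i}
Tree: B1–B2, B1–B3, B1–B4, B3–B5, B5–B6, B2–B7, B1–B8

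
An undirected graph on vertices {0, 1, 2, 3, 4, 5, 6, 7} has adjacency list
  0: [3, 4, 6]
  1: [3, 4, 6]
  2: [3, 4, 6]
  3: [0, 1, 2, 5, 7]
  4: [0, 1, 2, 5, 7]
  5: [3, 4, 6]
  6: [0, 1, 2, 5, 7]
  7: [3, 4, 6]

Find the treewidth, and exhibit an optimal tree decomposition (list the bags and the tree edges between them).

Every bag has size at most 4, so the width is 4 − 1 = 3 and tw(G) ≤ 3. For the lower bound: the 4 vertex sets {2,6}, {4,7}, {3}, {5} are disjoint, each induces a connected subgraph, and every pair is joined by at least one edge of G. Contracting each set to a single vertex therefore yields K_{4} as a minor, and since treewidth is minor-monotone, tw(G) ≥ tw(K_{4}) = 3. Hence tw(G) = 3 exactly.

Treewidth 3.
One optimal decomposition is:
Bags: B1 = {2, 3, 4, 6}  B2 = {3, 4, 6, 7}  B3 = {3, 4, 5, 6}  B4 = {1, 3, 4, 6}  B5 = {0, 3, 4, 6}
Tree: B1–B2, B2–B3, B3–B4, B4–B5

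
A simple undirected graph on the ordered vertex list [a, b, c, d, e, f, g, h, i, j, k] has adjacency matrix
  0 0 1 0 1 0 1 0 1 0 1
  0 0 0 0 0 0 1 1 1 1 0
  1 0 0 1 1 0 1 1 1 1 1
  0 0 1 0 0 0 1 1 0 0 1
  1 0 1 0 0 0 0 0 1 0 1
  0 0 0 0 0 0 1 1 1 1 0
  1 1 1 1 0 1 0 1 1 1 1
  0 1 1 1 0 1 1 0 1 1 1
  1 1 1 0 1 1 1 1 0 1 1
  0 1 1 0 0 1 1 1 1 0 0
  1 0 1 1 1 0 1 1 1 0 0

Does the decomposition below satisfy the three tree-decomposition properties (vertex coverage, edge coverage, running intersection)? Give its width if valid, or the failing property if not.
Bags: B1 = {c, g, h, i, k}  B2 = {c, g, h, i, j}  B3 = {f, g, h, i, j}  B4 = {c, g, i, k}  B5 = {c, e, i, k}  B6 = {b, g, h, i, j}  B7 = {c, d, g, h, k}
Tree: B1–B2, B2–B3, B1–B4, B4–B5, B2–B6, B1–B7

A tree decomposition must satisfy three properties: every vertex lies in some bag; for every edge, both endpoints lie together in some bag; and for every vertex, the bags containing it form a connected subtree. Here vertex a appears in no bag, so the decomposition is invalid.

No — vertex a appears in no bag.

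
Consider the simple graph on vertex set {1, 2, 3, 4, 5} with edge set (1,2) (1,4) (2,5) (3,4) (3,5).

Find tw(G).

A width-2 tree decomposition is:
Bags: B1 = {1, 2, 5}  B2 = {1, 3, 5}  B3 = {1, 3, 4}
Tree: B1–B2, B2–B3
The largest bag has 3 vertices, giving width 2; this decomposition certifies tw(G) ≤ 2. Since 1–2–5–3–4–1 is a cycle in G, G is not acyclic. Forests are exactly the graphs of treewidth ≤ 1, so tw(G) ≥ 2. Hence tw(G) = 2 exactly.

2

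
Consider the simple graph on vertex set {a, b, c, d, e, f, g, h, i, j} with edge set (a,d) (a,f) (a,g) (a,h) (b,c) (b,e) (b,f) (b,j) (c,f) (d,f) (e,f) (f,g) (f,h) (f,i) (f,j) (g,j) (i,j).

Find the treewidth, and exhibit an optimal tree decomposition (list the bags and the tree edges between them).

Treewidth 2.
One such decomposition:
Bags: B1 = {a, f, g}  B2 = {f, g, j}  B3 = {a, f, h}  B4 = {b, f, j}  B5 = {f, i, j}  B6 = {a, d, f}  B7 = {b, c, f}  B8 = {b, e, f}
Tree: B1–B2, B1–B3, B2–B4, B2–B5, B3–B6, B4–B7, B7–B8

Each bag holds 3 vertices, so the decomposition has width 2, which upper-bounds the treewidth. Conversely, {a, d, f} is a clique of size 3, and the vertices of any clique must share a bag in every tree decomposition; so some bag has ≥ 3 vertices and tw(G) ≥ 2. The upper and lower bounds meet at 2, so that is the treewidth.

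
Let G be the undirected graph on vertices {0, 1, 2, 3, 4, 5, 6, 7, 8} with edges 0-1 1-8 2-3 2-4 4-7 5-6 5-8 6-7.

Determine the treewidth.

1

A width-1 tree decomposition is:
Bags: B1 = {0, 1}  B2 = {1, 8}  B3 = {5, 8}  B4 = {5, 6}  B5 = {6, 7}  B6 = {4, 7}  B7 = {2, 4}  B8 = {2, 3}
Tree: B1–B2, B2–B3, B3–B4, B4–B5, B5–B6, B6–B7, B7–B8
Every bag has size at most 2, so the width is 2 − 1 = 1 and tw(G) ≤ 1. G has an edge, so its treewidth is at least 1. The upper and lower bounds meet at 1, so that is the treewidth.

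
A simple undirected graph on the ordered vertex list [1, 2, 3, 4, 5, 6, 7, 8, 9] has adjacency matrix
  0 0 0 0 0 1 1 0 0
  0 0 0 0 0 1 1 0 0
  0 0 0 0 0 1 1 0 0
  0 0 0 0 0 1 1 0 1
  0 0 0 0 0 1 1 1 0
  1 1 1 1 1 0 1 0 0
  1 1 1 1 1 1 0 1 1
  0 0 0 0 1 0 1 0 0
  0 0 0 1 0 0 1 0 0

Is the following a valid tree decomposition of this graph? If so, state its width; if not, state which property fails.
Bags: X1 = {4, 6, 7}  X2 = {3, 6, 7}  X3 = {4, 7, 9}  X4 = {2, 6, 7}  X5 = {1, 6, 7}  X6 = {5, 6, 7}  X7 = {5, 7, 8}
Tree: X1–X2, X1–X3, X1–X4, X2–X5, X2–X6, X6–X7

Every vertex of G appears in some bag (union = {1, 2, 3, 4, 5, 6, 7, 8, 9}); every edge is covered by a bag; and for each vertex v the set of bags containing v is connected in the bag tree. The decomposition is therefore valid. The largest bag has 3 vertices, so the width is 2.

Yes; width 2.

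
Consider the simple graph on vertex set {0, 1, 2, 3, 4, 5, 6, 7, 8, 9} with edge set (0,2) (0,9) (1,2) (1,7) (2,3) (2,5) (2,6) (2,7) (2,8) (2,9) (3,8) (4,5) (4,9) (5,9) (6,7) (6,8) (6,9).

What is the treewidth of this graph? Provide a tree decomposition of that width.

The largest bag has 3 vertices, giving width 2; this decomposition certifies tw(G) ≤ 2. Conversely, {0, 2, 9} is a clique of size 3, and the vertices of any clique must share a bag in every tree decomposition; so some bag has ≥ 3 vertices and tw(G) ≥ 2. Combining the bounds, tw(G) = 2.

Treewidth 2.
One such decomposition:
Bags: B1 = {2, 5, 9}  B2 = {2, 6, 9}  B3 = {2, 6, 8}  B4 = {2, 6, 7}  B5 = {2, 3, 8}  B6 = {4, 5, 9}  B7 = {0, 2, 9}  B8 = {1, 2, 7}
Tree: B1–B2, B2–B3, B2–B4, B3–B5, B1–B6, B1–B7, B4–B8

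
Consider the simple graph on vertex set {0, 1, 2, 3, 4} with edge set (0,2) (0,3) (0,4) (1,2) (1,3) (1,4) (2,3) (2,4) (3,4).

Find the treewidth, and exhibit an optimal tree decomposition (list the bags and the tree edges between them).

Treewidth 3.
One optimal decomposition is:
Bags: B1 = {0, 2, 3, 4}  B2 = {1, 2, 3, 4}
Tree: B1–B2

Every bag has size at most 4, so the width is 4 − 1 = 3 and tw(G) ≤ 3. Conversely, {0, 2, 3, 4} is a clique of size 4, and the vertices of any clique must share a bag in every tree decomposition; so some bag has ≥ 4 vertices and tw(G) ≥ 3. Hence tw(G) = 3 exactly.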